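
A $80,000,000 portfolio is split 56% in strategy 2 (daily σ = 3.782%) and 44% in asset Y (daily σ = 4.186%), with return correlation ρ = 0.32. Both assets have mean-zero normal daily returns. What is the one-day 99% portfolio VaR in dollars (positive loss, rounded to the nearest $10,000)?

σ_p² = 0.56²·3.782² + 0.44²·4.186² + 2·0.32·0.56·0.44·3.782·4.186 = 10.3745 (%²).
σ_p = √10.3745 = 3.221%.
At 99%, z = 2.326.
VaR = 2.326 × 3.221% = 7.492%; on $80,000,000 that is $5,993,600.

$5,990,000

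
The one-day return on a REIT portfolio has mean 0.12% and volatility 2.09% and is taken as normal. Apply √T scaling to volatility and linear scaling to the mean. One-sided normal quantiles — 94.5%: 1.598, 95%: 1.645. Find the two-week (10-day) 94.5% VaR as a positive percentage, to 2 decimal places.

9.36%

σ_{10d} = 2.09% × √10 = 6.609%; μ_{10d} = 10 × 0.12% = 1.200%.
VaR = −(1.200%) + 1.598 × 6.609% = 9.361%.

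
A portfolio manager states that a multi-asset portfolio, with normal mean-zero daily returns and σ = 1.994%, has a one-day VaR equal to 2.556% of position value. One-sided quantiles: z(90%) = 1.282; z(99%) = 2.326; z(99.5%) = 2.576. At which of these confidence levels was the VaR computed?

Implied z = VaR/σ = 2.556 / 1.994 = 1.282.
This matches z(90%) = 1.282.

90%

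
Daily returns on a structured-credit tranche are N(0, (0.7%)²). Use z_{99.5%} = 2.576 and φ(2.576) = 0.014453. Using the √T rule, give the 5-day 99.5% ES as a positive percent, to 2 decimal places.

σ_{5d} = 0.7% × √5 = 1.565%.
ES multiplier = φ(z)/(1−α) = 0.014453/0.005 = 2.891.
ES = 1.565% × 2.891 = 4.524%.

4.52%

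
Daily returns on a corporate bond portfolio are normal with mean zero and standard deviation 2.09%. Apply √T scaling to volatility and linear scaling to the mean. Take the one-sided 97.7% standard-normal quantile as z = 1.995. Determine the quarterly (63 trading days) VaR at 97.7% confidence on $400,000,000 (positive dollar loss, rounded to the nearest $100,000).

$132,400,000

σ_{63d} = 2.09% × √63 = 16.589%.
VaR = 1.995 × 16.589% = 33.095%.
On $400,000,000: 0.33095 × $400,000,000 = $132,380,000.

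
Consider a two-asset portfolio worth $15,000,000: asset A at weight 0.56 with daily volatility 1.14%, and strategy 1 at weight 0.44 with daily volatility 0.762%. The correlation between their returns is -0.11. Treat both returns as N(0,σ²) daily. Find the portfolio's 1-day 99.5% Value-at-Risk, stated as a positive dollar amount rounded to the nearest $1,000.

σ_p² = 0.56²·1.14² + 0.44²·0.762² + 2·-0.11·0.56·0.44·1.14·0.762 = 0.4729 (%²).
σ_p = √0.4729 = 0.688%.
At 99.5%, z = 2.576.
VaR = 2.576 × 0.688% = 1.772%; on $15,000,000 that is $265,800.

$266,000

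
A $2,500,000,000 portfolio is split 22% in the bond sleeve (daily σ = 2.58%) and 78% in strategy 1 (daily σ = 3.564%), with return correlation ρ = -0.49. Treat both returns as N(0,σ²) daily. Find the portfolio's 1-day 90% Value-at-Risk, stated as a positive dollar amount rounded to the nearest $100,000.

$81,700,000

σ_p² = 0.22²·2.58² + 0.78²·3.564² + 2·-0.49·0.22·0.78·2.58·3.564 = 6.5038 (%²).
σ_p = √6.5038 = 2.550%.
At 90%, z = 1.282.
VaR = 1.282 × 2.550% = 3.269%; on $2,500,000,000 that is $81,725,000.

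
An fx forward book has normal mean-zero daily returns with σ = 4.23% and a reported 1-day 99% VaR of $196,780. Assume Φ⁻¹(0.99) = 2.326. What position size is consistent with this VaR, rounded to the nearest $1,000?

VaR as a fraction of value: z·σ = 2.326 × 4.23% = 9.83898%.
Position = $196,780 / 0.0983898 = $2,000,004.

$2,000,000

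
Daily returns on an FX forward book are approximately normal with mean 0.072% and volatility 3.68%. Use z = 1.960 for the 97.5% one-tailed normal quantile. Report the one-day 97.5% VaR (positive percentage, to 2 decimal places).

7.14%

VaR = −μ + z·σ = −(0.072%) + 1.960 × 3.68% = 7.141%.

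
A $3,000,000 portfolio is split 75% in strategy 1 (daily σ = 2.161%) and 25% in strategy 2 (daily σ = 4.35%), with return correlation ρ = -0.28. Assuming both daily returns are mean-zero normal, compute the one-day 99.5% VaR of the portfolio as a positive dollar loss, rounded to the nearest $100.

σ_p² = 0.75²·2.161² + 0.25²·4.35² + 2·-0.28·0.75·0.25·2.161·4.35 = 2.8225 (%²).
σ_p = √2.8225 = 1.680%.
At 99.5%, z = 2.576.
VaR = 2.576 × 1.680% = 4.328%; on $3,000,000 that is $129,840.

$129,800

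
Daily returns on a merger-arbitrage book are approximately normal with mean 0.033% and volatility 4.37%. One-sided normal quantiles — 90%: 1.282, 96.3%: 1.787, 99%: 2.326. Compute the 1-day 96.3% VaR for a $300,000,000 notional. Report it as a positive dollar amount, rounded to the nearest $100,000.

VaR = −μ + z·σ = −(0.033%) + 1.787 × 4.37% = 7.776%.
On $300,000,000: 0.07776 × $300,000,000 = $23,328,000.

$23,300,000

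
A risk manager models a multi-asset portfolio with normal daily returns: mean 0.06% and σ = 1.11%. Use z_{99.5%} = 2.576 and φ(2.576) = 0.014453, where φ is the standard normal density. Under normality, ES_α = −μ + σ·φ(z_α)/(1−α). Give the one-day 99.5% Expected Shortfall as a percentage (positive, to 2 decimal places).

3.15%

Tail multiplier: φ(z)/(1−α) = 0.014453 / 0.005 = 2.891.
ES = −(0.06%) + 1.11% × 2.891 = 3.149%.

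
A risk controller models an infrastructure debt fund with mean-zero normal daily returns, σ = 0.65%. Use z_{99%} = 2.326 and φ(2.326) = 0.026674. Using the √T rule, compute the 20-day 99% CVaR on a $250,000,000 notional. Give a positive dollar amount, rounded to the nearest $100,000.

σ_{20d} = 0.65% × √20 = 2.907%.
ES multiplier = φ(z)/(1−α) = 0.026674/0.01 = 2.667.
ES = 2.907% × 2.667 = 7.753%; on $250,000,000: $19,382,500.

$19,400,000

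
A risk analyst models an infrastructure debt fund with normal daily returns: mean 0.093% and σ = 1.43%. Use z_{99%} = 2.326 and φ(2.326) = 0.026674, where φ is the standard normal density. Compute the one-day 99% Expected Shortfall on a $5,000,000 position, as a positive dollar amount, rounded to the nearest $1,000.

Tail multiplier: φ(z)/(1−α) = 0.026674 / 0.01 = 2.667.
ES = −(0.093%) + 1.43% × 2.667 = 3.721%.
On $5,000,000: 0.03721 × $5,000,000 = $186,050.

$186,000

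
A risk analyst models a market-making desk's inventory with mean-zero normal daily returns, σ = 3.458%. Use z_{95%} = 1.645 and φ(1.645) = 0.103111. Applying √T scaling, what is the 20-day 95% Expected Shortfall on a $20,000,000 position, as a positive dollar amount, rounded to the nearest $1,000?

$6,378,000

σ_{20d} = 3.458% × √20 = 15.465%.
ES multiplier = φ(z)/(1−α) = 0.103111/0.05 = 2.062.
ES = 15.465% × 2.062 = 31.889%; on $20,000,000: $6,377,800.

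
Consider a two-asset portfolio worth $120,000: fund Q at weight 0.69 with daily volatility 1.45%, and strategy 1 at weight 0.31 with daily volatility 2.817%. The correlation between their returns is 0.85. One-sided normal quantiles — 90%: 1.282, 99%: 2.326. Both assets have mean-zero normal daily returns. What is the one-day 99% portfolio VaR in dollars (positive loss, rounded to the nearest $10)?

σ_p² = 0.69²·1.45² + 0.31²·2.817² + 2·0.85·0.69·0.31·1.45·2.817 = 3.2489 (%²).
σ_p = √3.2489 = 1.802%.
VaR = 2.326 × 1.802% = 4.191%; on $120,000 that is $5,029.

$5,030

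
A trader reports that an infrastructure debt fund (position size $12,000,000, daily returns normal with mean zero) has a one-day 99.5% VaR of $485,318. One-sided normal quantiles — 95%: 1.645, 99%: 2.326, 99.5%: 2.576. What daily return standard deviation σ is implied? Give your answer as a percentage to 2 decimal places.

VaR as a fraction: $485,318 / $12,000,000 = 4.044%.
σ = VaR / z = 4.044% / 2.576 = 1.570%.

1.57%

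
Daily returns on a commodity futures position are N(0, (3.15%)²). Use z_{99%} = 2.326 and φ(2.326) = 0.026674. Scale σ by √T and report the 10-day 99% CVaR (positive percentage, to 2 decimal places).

26.57%

σ_{10d} = 3.15% × √10 = 9.961%.
ES multiplier = φ(z)/(1−α) = 0.026674/0.01 = 2.667.
ES = 9.961% × 2.667 = 26.566%.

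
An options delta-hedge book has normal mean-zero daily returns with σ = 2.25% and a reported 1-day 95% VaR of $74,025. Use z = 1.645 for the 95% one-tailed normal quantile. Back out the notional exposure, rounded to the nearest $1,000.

VaR as a fraction of value: z·σ = 1.645 × 2.25% = 3.70125%.
Position = $74,025 / 0.0370125 = $2,000,000.

$2,000,000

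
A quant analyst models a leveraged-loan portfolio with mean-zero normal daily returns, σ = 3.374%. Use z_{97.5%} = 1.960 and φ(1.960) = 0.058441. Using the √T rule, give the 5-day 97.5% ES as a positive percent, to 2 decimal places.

σ_{5d} = 3.374% × √5 = 7.544%.
ES multiplier = φ(z)/(1−α) = 0.058441/0.025 = 2.338.
ES = 7.544% × 2.338 = 17.638%.

17.64%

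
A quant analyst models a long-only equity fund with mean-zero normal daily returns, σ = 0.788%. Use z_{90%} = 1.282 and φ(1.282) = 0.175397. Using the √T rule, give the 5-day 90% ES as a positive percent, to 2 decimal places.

3.09%

σ_{5d} = 0.788% × √5 = 1.762%.
ES multiplier = φ(z)/(1−α) = 0.175397/0.1 = 1.754.
ES = 1.762% × 1.754 = 3.091%.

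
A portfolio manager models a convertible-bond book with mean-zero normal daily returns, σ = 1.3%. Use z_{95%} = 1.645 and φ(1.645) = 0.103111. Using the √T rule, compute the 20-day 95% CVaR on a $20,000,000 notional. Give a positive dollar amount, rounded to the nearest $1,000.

$2,398,000

σ_{20d} = 1.3% × √20 = 5.814%.
ES multiplier = φ(z)/(1−α) = 0.103111/0.05 = 2.062.
ES = 5.814% × 2.062 = 11.988%; on $20,000,000: $2,397,600.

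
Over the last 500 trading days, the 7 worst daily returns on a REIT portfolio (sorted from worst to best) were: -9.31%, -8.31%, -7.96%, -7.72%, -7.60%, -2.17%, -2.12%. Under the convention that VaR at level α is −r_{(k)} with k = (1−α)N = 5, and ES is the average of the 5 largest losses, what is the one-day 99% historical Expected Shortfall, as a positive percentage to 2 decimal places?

The 5 worst returns sum to -40.90%.
ES = −(-40.90%) / 5 = 8.18%.

8.18%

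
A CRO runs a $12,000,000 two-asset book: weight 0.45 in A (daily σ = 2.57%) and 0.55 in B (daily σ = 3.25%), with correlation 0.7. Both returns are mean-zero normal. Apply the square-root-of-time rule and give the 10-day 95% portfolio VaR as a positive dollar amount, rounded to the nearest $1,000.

σ_p = √(0.45²·2.57² + 0.55²·3.25² + 2·0.7·0.45·0.55·2.57·3.25) = 2.725%.
σ_{10d} = 2.725% × √10 = 8.617%.
z(95%) = 1.645.
VaR = 1.645 × 8.617% = 14.175%; on $12,000,000 that is $1,701,000.

$1,701,000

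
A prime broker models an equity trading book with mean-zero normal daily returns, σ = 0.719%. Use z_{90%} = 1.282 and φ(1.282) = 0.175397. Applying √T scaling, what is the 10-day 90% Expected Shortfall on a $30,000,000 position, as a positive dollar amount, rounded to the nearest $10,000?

$1,200,000

σ_{10d} = 0.719% × √10 = 2.274%.
ES multiplier = φ(z)/(1−α) = 0.175397/0.1 = 1.754.
ES = 2.274% × 1.754 = 3.989%; on $30,000,000: $1,196,700.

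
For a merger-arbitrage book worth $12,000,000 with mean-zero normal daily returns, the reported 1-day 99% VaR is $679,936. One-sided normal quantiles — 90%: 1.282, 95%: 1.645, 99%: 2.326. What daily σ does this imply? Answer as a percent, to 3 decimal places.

VaR as a fraction: $679,936 / $12,000,000 = 5.666%.
σ = VaR / z = 5.666% / 2.326 = 2.436%.

2.436%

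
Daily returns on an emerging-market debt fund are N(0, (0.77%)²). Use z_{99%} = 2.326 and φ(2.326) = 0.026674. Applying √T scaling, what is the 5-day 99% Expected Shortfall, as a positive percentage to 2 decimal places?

4.59%

σ_{5d} = 0.77% × √5 = 1.722%.
ES multiplier = φ(z)/(1−α) = 0.026674/0.01 = 2.667.
ES = 1.722% × 2.667 = 4.593%.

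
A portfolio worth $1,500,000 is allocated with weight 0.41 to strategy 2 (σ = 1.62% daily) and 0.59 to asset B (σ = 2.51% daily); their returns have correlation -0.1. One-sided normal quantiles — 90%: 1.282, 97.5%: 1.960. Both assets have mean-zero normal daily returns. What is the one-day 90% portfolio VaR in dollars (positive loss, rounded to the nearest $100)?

σ_p² = 0.41²·1.62² + 0.59²·2.51² + 2·-0.1·0.41·0.59·1.62·2.51 = 2.4375 (%²).
σ_p = √2.4375 = 1.561%.
VaR = 1.282 × 1.561% = 2.001%; on $1,500,000 that is $30,015.

$30,000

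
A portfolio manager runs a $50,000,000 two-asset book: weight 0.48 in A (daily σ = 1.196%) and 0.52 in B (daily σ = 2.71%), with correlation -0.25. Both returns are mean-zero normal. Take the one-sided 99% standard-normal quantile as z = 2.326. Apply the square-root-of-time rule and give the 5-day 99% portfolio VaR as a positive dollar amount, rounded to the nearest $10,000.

σ_p = √(0.48²·1.196² + 0.52²·2.71² + 2·-0.25·0.48·0.52·1.196·2.71) = 1.382%.
σ_{5d} = 1.382% × √5 = 3.090%.
VaR = 2.326 × 3.090% = 7.187%; on $50,000,000 that is $3,593,500.

$3,590,000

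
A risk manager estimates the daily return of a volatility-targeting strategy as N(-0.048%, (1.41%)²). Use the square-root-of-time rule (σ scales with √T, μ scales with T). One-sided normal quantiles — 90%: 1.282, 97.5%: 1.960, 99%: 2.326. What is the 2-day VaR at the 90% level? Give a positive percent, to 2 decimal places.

σ_{2d} = 1.41% × √2 = 1.994%; μ_{2d} = 2 × -0.048% = -0.096%.
VaR = −(-0.096%) + 1.282 × 1.994% = 2.652%.

2.65%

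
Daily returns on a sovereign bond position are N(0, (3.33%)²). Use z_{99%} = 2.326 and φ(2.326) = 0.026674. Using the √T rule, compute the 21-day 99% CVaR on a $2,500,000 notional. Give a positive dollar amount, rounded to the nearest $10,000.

$1,020,000

σ_{21d} = 3.33% × √21 = 15.260%.
ES multiplier = φ(z)/(1−α) = 0.026674/0.01 = 2.667.
ES = 15.260% × 2.667 = 40.698%; on $2,500,000: $1,017,450.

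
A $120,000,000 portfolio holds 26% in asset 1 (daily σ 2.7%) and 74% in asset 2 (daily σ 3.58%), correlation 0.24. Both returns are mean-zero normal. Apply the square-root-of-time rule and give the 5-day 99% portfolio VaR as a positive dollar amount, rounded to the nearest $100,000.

$18,100,000

σ_p = √(0.26²·2.7² + 0.74²·3.58² + 2·0.24·0.26·0.74·2.7·3.58) = 2.899%.
σ_{5d} = 2.899% × √5 = 6.482%.
z(99%) = 2.326.
VaR = 2.326 × 6.482% = 15.077%; on $120,000,000 that is $18,092,400.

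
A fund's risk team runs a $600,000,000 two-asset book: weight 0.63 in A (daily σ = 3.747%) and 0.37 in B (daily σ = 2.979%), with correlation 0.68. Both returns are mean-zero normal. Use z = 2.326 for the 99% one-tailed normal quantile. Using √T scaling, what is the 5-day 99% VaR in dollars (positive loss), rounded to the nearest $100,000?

$100,300,000

σ_p = √(0.63²·3.747² + 0.37²·2.979² + 2·0.68·0.63·0.37·3.747·2.979) = 3.213%.
σ_{5d} = 3.213% × √5 = 7.184%.
VaR = 2.326 × 7.184% = 16.710%; on $600,000,000 that is $100,260,000.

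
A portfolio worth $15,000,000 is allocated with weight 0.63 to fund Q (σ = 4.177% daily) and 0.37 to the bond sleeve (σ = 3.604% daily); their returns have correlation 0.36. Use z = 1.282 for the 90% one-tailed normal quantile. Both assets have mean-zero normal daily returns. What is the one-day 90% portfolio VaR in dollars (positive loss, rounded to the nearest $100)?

$644,400

σ_p² = 0.63²·4.177² + 0.37²·3.604² + 2·0.36·0.63·0.37·4.177·3.604 = 11.2295 (%²).
σ_p = √11.2295 = 3.351%.
VaR = 1.282 × 3.351% = 4.296%; on $15,000,000 that is $644,400.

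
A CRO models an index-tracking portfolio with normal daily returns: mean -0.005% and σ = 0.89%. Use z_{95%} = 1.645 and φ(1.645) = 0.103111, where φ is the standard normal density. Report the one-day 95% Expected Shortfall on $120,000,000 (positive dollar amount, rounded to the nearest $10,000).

Tail multiplier: φ(z)/(1−α) = 0.103111 / 0.05 = 2.062.
ES = −(-0.005%) + 0.89% × 2.062 = 1.840%.
On $120,000,000: 0.01840 × $120,000,000 = $2,208,000.

$2,210,000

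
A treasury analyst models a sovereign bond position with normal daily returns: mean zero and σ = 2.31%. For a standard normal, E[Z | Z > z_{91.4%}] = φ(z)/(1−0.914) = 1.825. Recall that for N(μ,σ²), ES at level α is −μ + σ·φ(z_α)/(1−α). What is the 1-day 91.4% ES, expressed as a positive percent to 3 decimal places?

4.216%

ES = 2.31% × 1.825 = 4.216%.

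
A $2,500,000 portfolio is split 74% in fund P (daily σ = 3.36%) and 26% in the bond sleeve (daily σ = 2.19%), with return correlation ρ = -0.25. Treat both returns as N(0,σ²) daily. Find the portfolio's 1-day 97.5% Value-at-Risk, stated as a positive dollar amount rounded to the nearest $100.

$118,000

σ_p² = 0.74²·3.36² + 0.26²·2.19² + 2·-0.25·0.74·0.26·3.36·2.19 = 5.7985 (%²).
σ_p = √5.7985 = 2.408%.
At 97.5%, z = 1.960.
VaR = 1.960 × 2.408% = 4.720%; on $2,500,000 that is $118,000.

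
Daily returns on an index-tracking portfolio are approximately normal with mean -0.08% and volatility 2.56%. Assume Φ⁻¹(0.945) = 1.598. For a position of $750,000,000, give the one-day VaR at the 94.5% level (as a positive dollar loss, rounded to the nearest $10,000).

$31,280,000

VaR = −μ + z·σ = −(-0.08%) + 1.598 × 2.56% = 4.171%.
On $750,000,000: 0.04171 × $750,000,000 = $31,282,500.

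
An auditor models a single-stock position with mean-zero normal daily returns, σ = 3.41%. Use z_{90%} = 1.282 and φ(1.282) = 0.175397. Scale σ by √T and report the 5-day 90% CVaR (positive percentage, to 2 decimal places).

σ_{5d} = 3.41% × √5 = 7.625%.
ES multiplier = φ(z)/(1−α) = 0.175397/0.1 = 1.754.
ES = 7.625% × 1.754 = 13.374%.

13.37%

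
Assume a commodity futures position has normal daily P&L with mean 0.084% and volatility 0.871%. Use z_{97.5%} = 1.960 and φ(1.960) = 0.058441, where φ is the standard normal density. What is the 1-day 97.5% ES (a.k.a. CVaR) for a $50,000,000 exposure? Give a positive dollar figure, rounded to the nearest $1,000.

Tail multiplier: φ(z)/(1−α) = 0.058441 / 0.025 = 2.338.
ES = −(0.084%) + 0.871% × 2.338 = 1.952%.
On $50,000,000: 0.01952 × $50,000,000 = $976,000.

$976,000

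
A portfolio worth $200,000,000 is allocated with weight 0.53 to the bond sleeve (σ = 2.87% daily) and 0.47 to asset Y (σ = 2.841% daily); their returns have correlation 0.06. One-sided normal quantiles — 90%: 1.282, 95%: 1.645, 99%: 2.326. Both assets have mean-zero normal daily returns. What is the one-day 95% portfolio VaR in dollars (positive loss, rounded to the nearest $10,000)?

σ_p² = 0.53²·2.87² + 0.47²·2.841² + 2·0.06·0.53·0.47·2.87·2.841 = 4.3404 (%²).
σ_p = √4.3404 = 2.083%.
VaR = 1.645 × 2.083% = 3.427%; on $200,000,000 that is $6,854,000.

$6,850,000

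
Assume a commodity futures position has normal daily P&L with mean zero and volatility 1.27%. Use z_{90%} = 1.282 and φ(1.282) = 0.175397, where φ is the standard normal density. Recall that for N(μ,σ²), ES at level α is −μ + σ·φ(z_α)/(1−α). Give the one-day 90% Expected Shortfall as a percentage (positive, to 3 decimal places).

Tail multiplier: φ(z)/(1−α) = 0.175397 / 0.1 = 1.754.
ES = 1.27% × 1.754 = 2.228%.

2.228%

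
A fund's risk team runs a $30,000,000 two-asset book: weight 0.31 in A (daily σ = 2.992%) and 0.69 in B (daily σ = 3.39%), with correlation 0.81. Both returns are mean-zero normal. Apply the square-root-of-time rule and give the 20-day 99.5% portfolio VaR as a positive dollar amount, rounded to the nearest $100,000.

σ_p = √(0.31²·2.992² + 0.69²·3.39² + 2·0.81·0.31·0.69·2.992·3.39) = 3.138%.
σ_{20d} = 3.138% × √20 = 14.034%.
z(99.5%) = 2.576.
VaR = 2.576 × 14.034% = 36.152%; on $30,000,000 that is $10,845,600.

$10,800,000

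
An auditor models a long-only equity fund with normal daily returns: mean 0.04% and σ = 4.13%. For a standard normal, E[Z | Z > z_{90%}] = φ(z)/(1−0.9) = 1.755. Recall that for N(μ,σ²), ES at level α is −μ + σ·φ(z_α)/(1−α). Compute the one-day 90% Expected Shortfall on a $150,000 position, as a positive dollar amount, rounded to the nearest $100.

$10,800

ES = −(0.04%) + 4.13% × 1.755 = 7.208%.
On $150,000: 0.07208 × $150,000 = $10,812.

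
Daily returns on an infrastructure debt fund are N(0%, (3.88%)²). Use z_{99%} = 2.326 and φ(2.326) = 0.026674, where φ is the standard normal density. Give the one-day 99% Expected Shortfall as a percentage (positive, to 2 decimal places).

10.35%

Tail multiplier: φ(z)/(1−α) = 0.026674 / 0.01 = 2.667.
ES = 3.88% × 2.667 = 10.348%.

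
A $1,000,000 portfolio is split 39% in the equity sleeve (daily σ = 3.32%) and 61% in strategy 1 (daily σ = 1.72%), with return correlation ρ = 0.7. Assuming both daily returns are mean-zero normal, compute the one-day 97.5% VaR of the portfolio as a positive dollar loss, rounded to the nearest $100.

$42,400

σ_p² = 0.39²·3.32² + 0.61²·1.72² + 2·0.7·0.39·0.61·3.32·1.72 = 4.6792 (%²).
σ_p = √4.6792 = 2.163%.
At 97.5%, z = 1.960.
VaR = 1.960 × 2.163% = 4.239%; on $1,000,000 that is $42,390.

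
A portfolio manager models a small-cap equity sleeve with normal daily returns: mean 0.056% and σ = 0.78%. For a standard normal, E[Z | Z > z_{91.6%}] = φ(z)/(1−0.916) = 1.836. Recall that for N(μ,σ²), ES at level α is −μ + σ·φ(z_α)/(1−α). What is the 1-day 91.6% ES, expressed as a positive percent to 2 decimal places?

1.38%

ES = −(0.056%) + 0.78% × 1.836 = 1.376%.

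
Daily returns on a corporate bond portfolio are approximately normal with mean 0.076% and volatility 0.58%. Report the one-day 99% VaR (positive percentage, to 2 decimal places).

1.27%

At 99% one-sided, z = 2.326.
VaR = −μ + z·σ = −(0.076%) + 2.326 × 0.58% = 1.273%.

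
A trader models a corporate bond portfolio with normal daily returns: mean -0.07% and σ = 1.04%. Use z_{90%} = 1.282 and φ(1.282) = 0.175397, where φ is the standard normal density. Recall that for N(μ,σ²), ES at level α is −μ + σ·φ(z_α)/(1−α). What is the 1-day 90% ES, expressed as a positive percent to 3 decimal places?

1.894%

Tail multiplier: φ(z)/(1−α) = 0.175397 / 0.1 = 1.754.
ES = −(-0.07%) + 1.04% × 1.754 = 1.894%.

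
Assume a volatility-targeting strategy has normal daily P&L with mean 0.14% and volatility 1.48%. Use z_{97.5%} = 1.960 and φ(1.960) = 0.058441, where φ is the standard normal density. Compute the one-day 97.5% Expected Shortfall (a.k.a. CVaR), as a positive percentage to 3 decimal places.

Tail multiplier: φ(z)/(1−α) = 0.058441 / 0.025 = 2.338.
ES = −(0.14%) + 1.48% × 2.338 = 3.320%.

3.320%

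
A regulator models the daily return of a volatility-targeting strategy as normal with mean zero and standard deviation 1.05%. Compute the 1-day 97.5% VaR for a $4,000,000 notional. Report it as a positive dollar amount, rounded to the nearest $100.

$82,300

At 97.5% one-sided, z = 1.960.
VaR = z·σ = 1.960 × 1.05% = 2.058%.
On $4,000,000: 0.02058 × $4,000,000 = $82,320.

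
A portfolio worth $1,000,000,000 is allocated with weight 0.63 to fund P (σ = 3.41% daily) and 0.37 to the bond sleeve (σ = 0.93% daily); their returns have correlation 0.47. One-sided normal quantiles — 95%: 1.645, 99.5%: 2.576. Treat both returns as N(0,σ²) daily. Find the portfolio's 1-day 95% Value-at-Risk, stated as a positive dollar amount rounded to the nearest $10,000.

σ_p² = 0.63²·3.41² + 0.37²·0.93² + 2·0.47·0.63·0.37·3.41·0.93 = 5.4285 (%²).
σ_p = √5.4285 = 2.330%.
VaR = 1.645 × 2.330% = 3.833%; on $1,000,000,000 that is $38,330,000.

$38,330,000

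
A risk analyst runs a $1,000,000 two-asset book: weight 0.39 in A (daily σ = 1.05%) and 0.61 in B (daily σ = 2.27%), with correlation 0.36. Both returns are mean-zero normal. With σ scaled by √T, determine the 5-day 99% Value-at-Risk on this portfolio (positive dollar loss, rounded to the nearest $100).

σ_p = √(0.39²·1.05² + 0.61²·2.27² + 2·0.36·0.39·0.61·1.05·2.27) = 1.579%.
σ_{5d} = 1.579% × √5 = 3.531%.
z(99%) = 2.326.
VaR = 2.326 × 3.531% = 8.213%; on $1,000,000 that is $82,130.

$82,100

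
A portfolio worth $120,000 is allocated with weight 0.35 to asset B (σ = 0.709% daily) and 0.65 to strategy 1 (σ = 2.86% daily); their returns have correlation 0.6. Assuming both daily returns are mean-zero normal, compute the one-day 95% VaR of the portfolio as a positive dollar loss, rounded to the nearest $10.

σ_p² = 0.35²·0.709² + 0.65²·2.86² + 2·0.6·0.35·0.65·0.709·2.86 = 4.0710 (%²).
σ_p = √4.0710 = 2.018%.
At 95%, z = 1.645.
VaR = 1.645 × 2.018% = 3.320%; on $120,000 that is $3,984.

$3,980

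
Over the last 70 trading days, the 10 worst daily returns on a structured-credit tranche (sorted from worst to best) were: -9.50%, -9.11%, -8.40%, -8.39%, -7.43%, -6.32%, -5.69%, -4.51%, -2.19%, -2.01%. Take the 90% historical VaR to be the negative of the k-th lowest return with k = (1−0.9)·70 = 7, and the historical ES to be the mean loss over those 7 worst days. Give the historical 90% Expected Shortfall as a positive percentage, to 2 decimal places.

The 7 worst returns sum to -54.84%.
ES = −(-54.84%) / 7 = 7.8342…% ≈ 7.83%.

7.83%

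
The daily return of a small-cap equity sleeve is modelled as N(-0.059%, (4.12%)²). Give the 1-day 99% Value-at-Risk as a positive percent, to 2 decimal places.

At 99% one-sided, z = 2.326.
VaR = −μ + z·σ = −(-0.059%) + 2.326 × 4.12% = 9.642%.

9.64%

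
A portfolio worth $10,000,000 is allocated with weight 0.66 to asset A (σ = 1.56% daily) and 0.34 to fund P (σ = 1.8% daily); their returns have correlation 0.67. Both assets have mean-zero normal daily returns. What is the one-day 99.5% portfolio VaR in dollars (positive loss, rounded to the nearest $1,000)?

σ_p² = 0.66²·1.56² + 0.34²·1.8² + 2·0.67·0.66·0.34·1.56·1.8 = 2.2790 (%²).
σ_p = √2.2790 = 1.510%.
At 99.5%, z = 2.576.
VaR = 2.576 × 1.510% = 3.890%; on $10,000,000 that is $389,000.

$389,000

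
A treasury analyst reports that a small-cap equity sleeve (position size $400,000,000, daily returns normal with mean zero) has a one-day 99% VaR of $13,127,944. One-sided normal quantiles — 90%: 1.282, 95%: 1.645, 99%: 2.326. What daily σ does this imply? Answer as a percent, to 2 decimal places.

1.41%

VaR as a fraction: $13,127,944 / $400,000,000 = 3.282%.
σ = VaR / z = 3.282% / 2.326 = 1.411%.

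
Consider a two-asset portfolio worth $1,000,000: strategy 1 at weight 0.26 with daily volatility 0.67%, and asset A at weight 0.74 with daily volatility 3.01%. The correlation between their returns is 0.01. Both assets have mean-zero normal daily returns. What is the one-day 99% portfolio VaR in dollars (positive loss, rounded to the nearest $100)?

$52,000

σ_p² = 0.26²·0.67² + 0.74²·3.01² + 2·0.01·0.26·0.74·0.67·3.01 = 4.9994 (%²).
σ_p = √4.9994 = 2.236%.
At 99%, z = 2.326.
VaR = 2.326 × 2.236% = 5.201%; on $1,000,000 that is $52,010.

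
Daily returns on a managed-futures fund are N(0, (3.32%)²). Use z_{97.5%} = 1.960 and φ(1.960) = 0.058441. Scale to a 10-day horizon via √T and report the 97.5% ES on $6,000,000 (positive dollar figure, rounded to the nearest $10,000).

σ_{10d} = 3.32% × √10 = 10.499%.
ES multiplier = φ(z)/(1−α) = 0.058441/0.025 = 2.338.
ES = 10.499% × 2.338 = 24.547%; on $6,000,000: $1,472,820.

$1,470,000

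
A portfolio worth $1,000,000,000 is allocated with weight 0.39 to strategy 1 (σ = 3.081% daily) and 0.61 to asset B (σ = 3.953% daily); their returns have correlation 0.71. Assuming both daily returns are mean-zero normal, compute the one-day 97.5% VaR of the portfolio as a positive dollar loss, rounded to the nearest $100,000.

σ_p² = 0.39²·3.081² + 0.61²·3.953² + 2·0.71·0.39·0.61·3.081·3.953 = 11.3727 (%²).
σ_p = √11.3727 = 3.372%.
At 97.5%, z = 1.960.
VaR = 1.960 × 3.372% = 6.609%; on $1,000,000,000 that is $66,090,000.

$66,100,000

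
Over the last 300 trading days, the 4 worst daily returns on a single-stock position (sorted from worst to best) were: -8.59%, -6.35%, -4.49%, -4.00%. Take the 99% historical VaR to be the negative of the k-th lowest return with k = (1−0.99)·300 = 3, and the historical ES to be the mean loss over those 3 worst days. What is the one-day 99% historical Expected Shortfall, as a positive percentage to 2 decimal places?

6.48%

The 3 worst returns sum to -19.43%.
ES = −(-19.43%) / 3 = 6.4766…% ≈ 6.48%.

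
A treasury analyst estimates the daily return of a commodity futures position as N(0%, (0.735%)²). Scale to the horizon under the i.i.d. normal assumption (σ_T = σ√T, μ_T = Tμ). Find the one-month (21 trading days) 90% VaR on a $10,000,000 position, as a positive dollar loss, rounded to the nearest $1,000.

At 90%, z = 1.282.
σ_{21d} = 0.735% × √21 = 3.368%.
VaR = 1.282 × 3.368% = 4.318%.
On $10,000,000: 0.04318 × $10,000,000 = $431,800.

$432,000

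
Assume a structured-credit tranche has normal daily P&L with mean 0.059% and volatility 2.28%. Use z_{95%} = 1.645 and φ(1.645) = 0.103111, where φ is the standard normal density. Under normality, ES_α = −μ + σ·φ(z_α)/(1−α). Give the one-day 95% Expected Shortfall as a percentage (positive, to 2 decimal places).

4.64%

Tail multiplier: φ(z)/(1−α) = 0.103111 / 0.05 = 2.062.
ES = −(0.059%) + 2.28% × 2.062 = 4.642%.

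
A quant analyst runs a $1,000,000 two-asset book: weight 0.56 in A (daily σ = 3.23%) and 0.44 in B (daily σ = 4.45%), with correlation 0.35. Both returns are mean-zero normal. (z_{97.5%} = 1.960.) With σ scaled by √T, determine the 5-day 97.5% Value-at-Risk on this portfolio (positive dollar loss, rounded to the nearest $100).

σ_p = √(0.56²·3.23² + 0.44²·4.45² + 2·0.35·0.56·0.44·3.23·4.45) = 3.096%.
σ_{5d} = 3.096% × √5 = 6.923%.
VaR = 1.960 × 6.923% = 13.569%; on $1,000,000 that is $135,690.

$135,700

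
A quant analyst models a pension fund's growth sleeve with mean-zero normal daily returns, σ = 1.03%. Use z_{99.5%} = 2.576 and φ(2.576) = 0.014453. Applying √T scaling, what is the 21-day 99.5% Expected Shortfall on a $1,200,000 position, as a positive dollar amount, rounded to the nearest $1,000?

σ_{21d} = 1.03% × √21 = 4.720%.
ES multiplier = φ(z)/(1−α) = 0.014453/0.005 = 2.891.
ES = 4.720% × 2.891 = 13.646%; on $1,200,000: $163,752.

$164,000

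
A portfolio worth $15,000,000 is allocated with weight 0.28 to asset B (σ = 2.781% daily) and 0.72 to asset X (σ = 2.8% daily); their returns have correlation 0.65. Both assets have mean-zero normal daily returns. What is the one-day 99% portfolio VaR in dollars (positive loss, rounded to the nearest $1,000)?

σ_p² = 0.28²·2.781² + 0.72²·2.8² + 2·0.65·0.28·0.72·2.781·2.8 = 6.7114 (%²).
σ_p = √6.7114 = 2.591%.
At 99%, z = 2.326.
VaR = 2.326 × 2.591% = 6.027%; on $15,000,000 that is $904,050.

$904,000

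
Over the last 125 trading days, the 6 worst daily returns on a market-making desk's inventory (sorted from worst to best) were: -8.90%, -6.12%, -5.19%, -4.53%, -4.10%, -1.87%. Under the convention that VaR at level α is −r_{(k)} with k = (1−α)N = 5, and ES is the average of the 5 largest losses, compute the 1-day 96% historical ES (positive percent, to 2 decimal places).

5.77%

The 5 worst returns sum to -28.84%.
ES = −(-28.84%) / 5 = 5.768% ≈ 5.77%.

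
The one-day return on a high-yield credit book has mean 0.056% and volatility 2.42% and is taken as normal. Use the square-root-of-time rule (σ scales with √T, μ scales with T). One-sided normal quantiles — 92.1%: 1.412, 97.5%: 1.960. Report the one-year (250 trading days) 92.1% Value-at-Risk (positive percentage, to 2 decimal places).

40.03%

σ_{250d} = 2.42% × √250 = 38.264%; μ_{250d} = 250 × 0.056% = 14.000%.
VaR = −(14.000%) + 1.412 × 38.264% = 40.029%.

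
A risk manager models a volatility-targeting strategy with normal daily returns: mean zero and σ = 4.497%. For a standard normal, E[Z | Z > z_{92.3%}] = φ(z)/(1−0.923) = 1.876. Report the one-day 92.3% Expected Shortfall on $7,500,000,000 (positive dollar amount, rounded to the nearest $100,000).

ES = 4.497% × 1.876 = 8.436%.
On $7,500,000,000: 0.08436 × $7,500,000,000 = $632,700,000.

$632,700,000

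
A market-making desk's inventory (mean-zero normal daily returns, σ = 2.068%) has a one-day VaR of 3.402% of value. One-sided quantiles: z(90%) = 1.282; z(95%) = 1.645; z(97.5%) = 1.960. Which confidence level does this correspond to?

Implied z = VaR/σ = 3.402 / 2.068 = 1.645.
This matches z(95%) = 1.645.

95%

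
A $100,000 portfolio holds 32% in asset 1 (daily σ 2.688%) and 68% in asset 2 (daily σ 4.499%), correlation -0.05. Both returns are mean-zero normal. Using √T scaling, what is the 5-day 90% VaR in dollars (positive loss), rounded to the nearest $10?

$8,990

σ_p = √(0.32²·2.688² + 0.68²·4.499² + 2·-0.05·0.32·0.68·2.688·4.499) = 3.136%.
σ_{5d} = 3.136% × √5 = 7.012%.
z(90%) = 1.282.
VaR = 1.282 × 7.012% = 8.989%; on $100,000 that is $8,989.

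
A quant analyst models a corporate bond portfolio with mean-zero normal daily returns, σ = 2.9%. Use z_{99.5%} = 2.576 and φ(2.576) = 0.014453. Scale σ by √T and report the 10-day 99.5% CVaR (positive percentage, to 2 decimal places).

26.51%

σ_{10d} = 2.9% × √10 = 9.171%.
ES multiplier = φ(z)/(1−α) = 0.014453/0.005 = 2.891.
ES = 9.171% × 2.891 = 26.513%.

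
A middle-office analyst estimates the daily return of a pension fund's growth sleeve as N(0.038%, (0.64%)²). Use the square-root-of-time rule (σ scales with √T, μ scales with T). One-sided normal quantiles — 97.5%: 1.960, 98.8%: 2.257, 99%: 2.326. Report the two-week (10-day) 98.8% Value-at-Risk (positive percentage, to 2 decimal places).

σ_{10d} = 0.64% × √10 = 2.024%; μ_{10d} = 10 × 0.038% = 0.380%.
VaR = −(0.380%) + 2.257 × 2.024% = 4.188%.

4.19%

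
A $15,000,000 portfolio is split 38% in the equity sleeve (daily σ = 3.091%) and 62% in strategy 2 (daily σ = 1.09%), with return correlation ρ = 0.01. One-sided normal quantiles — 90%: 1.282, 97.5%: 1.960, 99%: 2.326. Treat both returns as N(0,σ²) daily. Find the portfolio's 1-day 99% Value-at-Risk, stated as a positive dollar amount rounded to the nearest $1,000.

σ_p² = 0.38²·3.091² + 0.62²·1.09² + 2·0.01·0.38·0.62·3.091·1.09 = 1.8522 (%²).
σ_p = √1.8522 = 1.361%.
VaR = 2.326 × 1.361% = 3.166%; on $15,000,000 that is $474,900.

$475,000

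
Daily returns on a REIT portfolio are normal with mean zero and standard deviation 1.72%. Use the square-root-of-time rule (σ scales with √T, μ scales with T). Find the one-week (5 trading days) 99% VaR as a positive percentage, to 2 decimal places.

8.95%

At 99%, z = 2.326.
σ_{5d} = 1.72% × √5 = 3.846%.
VaR = 2.326 × 3.846% = 8.946%.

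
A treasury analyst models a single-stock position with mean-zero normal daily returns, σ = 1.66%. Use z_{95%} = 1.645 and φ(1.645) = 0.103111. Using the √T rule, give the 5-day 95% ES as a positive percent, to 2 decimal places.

σ_{5d} = 1.66% × √5 = 3.712%.
ES multiplier = φ(z)/(1−α) = 0.103111/0.05 = 2.062.
ES = 3.712% × 2.062 = 7.654%.

7.65%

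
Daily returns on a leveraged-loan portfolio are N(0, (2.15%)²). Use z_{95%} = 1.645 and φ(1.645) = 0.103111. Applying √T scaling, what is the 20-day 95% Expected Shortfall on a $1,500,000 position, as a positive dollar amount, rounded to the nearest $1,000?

σ_{20d} = 2.15% × √20 = 9.615%.
ES multiplier = φ(z)/(1−α) = 0.103111/0.05 = 2.062.
ES = 9.615% × 2.062 = 19.826%; on $1,500,000: $297,390.

$297,000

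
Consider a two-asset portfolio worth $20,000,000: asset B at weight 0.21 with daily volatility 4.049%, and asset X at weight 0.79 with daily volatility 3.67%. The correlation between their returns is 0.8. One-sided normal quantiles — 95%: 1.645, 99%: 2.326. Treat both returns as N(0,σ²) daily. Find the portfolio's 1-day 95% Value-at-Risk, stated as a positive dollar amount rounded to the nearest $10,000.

$1,190,000

σ_p² = 0.21²·4.049² + 0.79²·3.67² + 2·0.8·0.21·0.79·4.049·3.67 = 13.0733 (%²).
σ_p = √13.0733 = 3.616%.
VaR = 1.645 × 3.616% = 5.948%; on $20,000,000 that is $1,189,600.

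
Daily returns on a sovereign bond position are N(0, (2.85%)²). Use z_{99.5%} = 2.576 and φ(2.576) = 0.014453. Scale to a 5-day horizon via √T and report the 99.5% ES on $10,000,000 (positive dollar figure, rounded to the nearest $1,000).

σ_{5d} = 2.85% × √5 = 6.373%.
ES multiplier = φ(z)/(1−α) = 0.014453/0.005 = 2.891.
ES = 6.373% × 2.891 = 18.424%; on $10,000,000: $1,842,400.

$1,842,000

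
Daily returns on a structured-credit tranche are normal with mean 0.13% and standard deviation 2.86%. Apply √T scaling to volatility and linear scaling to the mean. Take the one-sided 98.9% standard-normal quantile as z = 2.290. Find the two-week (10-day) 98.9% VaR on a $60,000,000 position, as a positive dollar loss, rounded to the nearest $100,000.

σ_{10d} = 2.86% × √10 = 9.044%; μ_{10d} = 10 × 0.13% = 1.300%.
VaR = −(1.300%) + 2.290 × 9.044% = 19.411%.
On $60,000,000: 0.19411 × $60,000,000 = $11,646,600.

$11,600,000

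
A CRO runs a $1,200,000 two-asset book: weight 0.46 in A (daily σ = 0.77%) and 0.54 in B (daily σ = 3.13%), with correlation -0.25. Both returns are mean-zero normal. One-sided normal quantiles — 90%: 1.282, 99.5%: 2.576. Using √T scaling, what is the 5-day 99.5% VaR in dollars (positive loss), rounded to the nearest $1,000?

$113,000

σ_p = √(0.46²·0.77² + 0.54²·3.13² + 2·-0.25·0.46·0.54·0.77·3.13) = 1.638%.
σ_{5d} = 1.638% × √5 = 3.663%.
VaR = 2.576 × 3.663% = 9.436%; on $1,200,000 that is $113,232.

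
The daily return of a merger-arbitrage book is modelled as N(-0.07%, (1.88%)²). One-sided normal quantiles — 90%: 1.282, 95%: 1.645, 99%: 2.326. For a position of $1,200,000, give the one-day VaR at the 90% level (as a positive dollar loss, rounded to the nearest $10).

VaR = −μ + z·σ = −(-0.07%) + 1.282 × 1.88% = 2.480%.
On $1,200,000: 0.02480 × $1,200,000 = $29,760.

$29,760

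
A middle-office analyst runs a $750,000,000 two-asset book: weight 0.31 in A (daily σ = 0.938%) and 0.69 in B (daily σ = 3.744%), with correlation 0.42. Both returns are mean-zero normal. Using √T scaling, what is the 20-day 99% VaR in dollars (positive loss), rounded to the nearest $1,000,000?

σ_p = √(0.31²·0.938² + 0.69²·3.744² + 2·0.42·0.31·0.69·0.938·3.744) = 2.718%.
σ_{20d} = 2.718% × √20 = 12.155%.
z(99%) = 2.326.
VaR = 2.326 × 12.155% = 28.273%; on $750,000,000 that is $212,047,500.

$212,000,000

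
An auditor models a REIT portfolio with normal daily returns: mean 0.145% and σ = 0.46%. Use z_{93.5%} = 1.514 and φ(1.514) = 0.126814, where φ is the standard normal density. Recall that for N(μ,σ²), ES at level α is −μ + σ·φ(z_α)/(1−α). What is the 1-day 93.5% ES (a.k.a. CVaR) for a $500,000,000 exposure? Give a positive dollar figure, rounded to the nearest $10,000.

$3,760,000

Tail multiplier: φ(z)/(1−α) = 0.126814 / 0.065 = 1.951.
ES = −(0.145%) + 0.46% × 1.951 = 0.752%.
On $500,000,000: 0.00752 × $500,000,000 = $3,760,000.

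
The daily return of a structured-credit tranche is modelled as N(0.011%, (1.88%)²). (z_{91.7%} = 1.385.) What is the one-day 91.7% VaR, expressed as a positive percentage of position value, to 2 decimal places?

VaR = −μ + z·σ = −(0.011%) + 1.385 × 1.88% = 2.593%.

2.59%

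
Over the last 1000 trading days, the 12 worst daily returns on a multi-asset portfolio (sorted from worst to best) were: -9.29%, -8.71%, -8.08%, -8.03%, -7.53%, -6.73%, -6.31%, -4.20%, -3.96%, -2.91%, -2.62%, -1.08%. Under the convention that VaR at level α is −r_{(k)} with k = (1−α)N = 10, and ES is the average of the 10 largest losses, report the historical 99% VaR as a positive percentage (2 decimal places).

2.91%

k = 10; the 10th lowest return is -2.91%, so VaR = 2.91%.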